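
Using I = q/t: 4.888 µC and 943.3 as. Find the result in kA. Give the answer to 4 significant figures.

5182000 kA

(4.888 × 10⁻⁶) / (943.3 × 10⁻¹⁸) = 0.00518181 × 10¹² A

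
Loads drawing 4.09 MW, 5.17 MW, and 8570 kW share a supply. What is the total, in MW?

17.83 MW

In MW:
  4.09 MW → 4.09
  5.17 MW → 5.17
  8570 kW = 8570e-3 MW = 8.57
Sum: 4.09 + 5.17 + 8.57 = 17.83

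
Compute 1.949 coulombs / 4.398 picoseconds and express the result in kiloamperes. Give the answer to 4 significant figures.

(1.949) / (4.398 × 10⁻¹²) = 0.443156 × 10¹² A

443200000 kiloamperes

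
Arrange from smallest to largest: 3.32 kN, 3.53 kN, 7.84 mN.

3.32 kN = 3320 N
3.53 kN = 3530 N
7.84 mN = 0.00784 N

7.84 mN < 3.32 kN < 3.53 kN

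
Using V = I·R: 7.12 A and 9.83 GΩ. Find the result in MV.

69989.6 MV

7.12 × 9.83 × 10⁹ = 69.9896 × 10⁹ V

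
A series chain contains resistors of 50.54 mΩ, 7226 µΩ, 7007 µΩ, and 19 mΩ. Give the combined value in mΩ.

In mΩ:
  50.54 mΩ → 50.54
  7226 µΩ = 7226e-3 mΩ = 7.226
  7007 µΩ = 7007e-3 mΩ = 7.007
  19 mΩ → 19
Sum: 50.54 + 7.226 + 7.007 + 19 = 83.773

83.773 mΩ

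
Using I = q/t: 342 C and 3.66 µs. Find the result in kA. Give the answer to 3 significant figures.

93400 kA

(342) / (3.66 × 10⁻⁶) = 93.443 × 10⁶ A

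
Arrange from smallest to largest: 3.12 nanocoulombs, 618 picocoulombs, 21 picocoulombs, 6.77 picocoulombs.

6.77 picocoulombs < 21 picocoulombs < 618 picocoulombs < 3.12 nanocoulombs

3.12 nanocoulombs = 0.00000000312 coulombs
618 picocoulombs = 0.000000000618 coulombs
21 picocoulombs = 0.000000000021 coulombs
6.77 picocoulombs = 0.00000000000677 coulombs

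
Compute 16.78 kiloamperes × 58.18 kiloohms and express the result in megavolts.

16.78 × 10^3 × 58.18 × 10^3 = 976.2604 × 10^6 V

976.2604 megavolts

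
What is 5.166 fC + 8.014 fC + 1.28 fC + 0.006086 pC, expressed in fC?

In fC:
  5.166 fC → 5.166
  8.014 fC → 8.014
  1.28 fC → 1.28
  0.006086 pC = 0.006086 × 10^3 fC = 6.086
Sum: 5.166 + 8.014 + 1.28 + 6.086 = 20.546

20.546 fC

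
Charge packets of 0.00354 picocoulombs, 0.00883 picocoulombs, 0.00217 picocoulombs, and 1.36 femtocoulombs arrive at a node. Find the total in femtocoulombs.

In femtocoulombs:
  0.00354 picocoulombs = 0.00354e3 femtocoulombs = 3.54
  0.00883 picocoulombs = 0.00883e3 femtocoulombs = 8.83
  0.00217 picocoulombs = 0.00217e3 femtocoulombs = 2.17
  1.36 femtocoulombs → 1.36
Sum: 3.54 + 8.83 + 2.17 + 1.36 = 15.9

15.9 femtocoulombs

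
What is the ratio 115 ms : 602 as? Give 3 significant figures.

191000000000000

(115 × 10^-3) / (602 × 10^-18) = 0.191 × 10^15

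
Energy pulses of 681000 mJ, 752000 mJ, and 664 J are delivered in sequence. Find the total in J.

2097 J

In J:
  681000 mJ = 681000 × 10⁻³ J = 681
  752000 mJ = 752000 × 10⁻³ J = 752
  664 J → 664
Sum: 681 + 752 + 664 = 2097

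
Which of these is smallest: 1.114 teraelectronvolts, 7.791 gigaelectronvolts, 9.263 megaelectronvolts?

1.114 teraelectronvolts = 1114000000000 electronvolts
7.791 gigaelectronvolts = 7791000000 electronvolts
9.263 megaelectronvolts = 9263000 electronvolts

9.263 megaelectronvolts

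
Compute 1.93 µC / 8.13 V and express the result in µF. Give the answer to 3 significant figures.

(1.93e-6) / (8.13) = 0.23739e-6 F

0.237 µF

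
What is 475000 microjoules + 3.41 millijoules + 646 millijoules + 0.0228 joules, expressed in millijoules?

In millijoules:
  475000 microjoules = 475000e-3 millijoules = 475
  3.41 millijoules → 3.41
  646 millijoules → 646
  0.0228 joules = 0.0228e3 millijoules = 22.8
Sum: 475 + 3.41 + 646 + 22.8 = 1147.21

1147.21 millijoules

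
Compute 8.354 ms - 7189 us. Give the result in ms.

1.165 ms

In ms:
  8.354 ms → 8.354
  7189 us = 7189 × 10^-3 ms = 7.189
Difference: 8.354 - 7.189 = 1.165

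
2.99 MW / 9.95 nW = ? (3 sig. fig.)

(2.99 × 10^6) / (9.95 × 10^-9) = 0.3005 × 10^15

301000000000000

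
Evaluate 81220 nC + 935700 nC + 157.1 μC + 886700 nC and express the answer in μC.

In μC:
  81220 nC = 81220e-3 μC = 81.22
  935700 nC = 935700e-3 μC = 935.7
  157.1 μC → 157.1
  886700 nC = 886700e-3 μC = 886.7
Sum: 81.22 + 935.7 + 157.1 + 886.7 = 2060.72

2060.72 μC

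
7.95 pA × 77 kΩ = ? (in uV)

0.61215 uV

7.95e-12 × 77e3 = 612.15e-9 V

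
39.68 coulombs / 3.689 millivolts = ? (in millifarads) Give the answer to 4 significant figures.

(39.68) / (3.689 × 10⁻³) = 10.7563 × 10³ F

10760000 millifarads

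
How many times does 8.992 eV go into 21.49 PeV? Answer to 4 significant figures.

(21.49e15) / (8.992) = 2.3899e15

2390000000000000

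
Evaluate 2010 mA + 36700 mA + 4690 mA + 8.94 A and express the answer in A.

52.34 A

In A:
  2010 mA = 2010 × 10^-3 A = 2.01
  36700 mA = 36700 × 10^-3 A = 36.7
  4690 mA = 4690 × 10^-3 A = 4.69
  8.94 A → 8.94
Sum: 2.01 + 36.7 + 4.69 + 8.94 = 52.34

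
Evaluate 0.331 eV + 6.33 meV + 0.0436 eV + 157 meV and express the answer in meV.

In meV:
  0.331 eV = 0.331e3 meV = 331
  6.33 meV → 6.33
  0.0436 eV = 0.0436e3 meV = 43.6
  157 meV → 157
Sum: 331 + 6.33 + 43.6 + 157 = 537.93

537.93 meV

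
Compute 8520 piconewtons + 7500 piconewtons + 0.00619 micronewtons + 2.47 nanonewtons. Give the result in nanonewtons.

In nanonewtons:
  8520 piconewtons = 8520 × 10^-3 nanonewtons = 8.52
  7500 piconewtons = 7500 × 10^-3 nanonewtons = 7.5
  0.00619 micronewtons = 0.00619 × 10^3 nanonewtons = 6.19
  2.47 nanonewtons → 2.47
Sum: 8.52 + 7.5 + 6.19 + 2.47 = 24.68

24.68 nanonewtons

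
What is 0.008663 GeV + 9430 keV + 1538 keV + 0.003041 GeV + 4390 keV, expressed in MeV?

In MeV:
  0.008663 GeV = 0.008663e3 MeV = 8.663
  9430 keV = 9430e-3 MeV = 9.43
  1538 keV = 1538e-3 MeV = 1.538
  0.003041 GeV = 0.003041e3 MeV = 3.041
  4390 keV = 4390e-3 MeV = 4.39
Sum: 8.663 + 9.43 + 1.538 + 3.041 + 4.39 = 27.062

27.062 MeV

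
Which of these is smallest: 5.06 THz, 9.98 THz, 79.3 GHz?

5.06 THz = 5060000000000 Hz
9.98 THz = 9980000000000 Hz
79.3 GHz = 79300000000 Hz

79.3 GHz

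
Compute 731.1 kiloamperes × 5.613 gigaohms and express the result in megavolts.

4103664300 megavolts

731.1 × 10^3 × 5.613 × 10^9 = 4103.6643 × 10^12 V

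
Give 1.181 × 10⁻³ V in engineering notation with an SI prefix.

= 1.181 × 10⁻³ V; 10⁻³ is milli.

1.181 mV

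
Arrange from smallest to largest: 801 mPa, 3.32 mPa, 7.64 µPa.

801 mPa = 0.801 Pa
3.32 mPa = 0.00332 Pa
7.64 µPa = 0.00000764 Pa

7.64 µPa < 3.32 mPa < 801 mPa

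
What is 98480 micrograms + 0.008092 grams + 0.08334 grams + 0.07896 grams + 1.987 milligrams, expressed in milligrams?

In milligrams:
  98480 micrograms = 98480e-3 milligrams = 98.48
  0.008092 grams = 0.008092e3 milligrams = 8.092
  0.08334 grams = 0.08334e3 milligrams = 83.34
  0.07896 grams = 0.07896e3 milligrams = 78.96
  1.987 milligrams → 1.987
Sum: 98.48 + 8.092 + 83.34 + 78.96 + 1.987 = 270.859

270.859 milligrams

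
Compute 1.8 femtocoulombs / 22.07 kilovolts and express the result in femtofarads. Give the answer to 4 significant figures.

0.00008156 femtofarads

(1.8 × 10⁻¹⁵) / (22.07 × 10³) = 0.0815587 × 10⁻¹⁸ F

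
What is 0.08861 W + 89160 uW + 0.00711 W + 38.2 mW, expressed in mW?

223.08 mW

In mW:
  0.08861 W = 0.08861e3 mW = 88.61
  89160 uW = 89160e-3 mW = 89.16
  0.00711 W = 0.00711e3 mW = 7.11
  38.2 mW → 38.2
Sum: 88.61 + 89.16 + 7.11 + 38.2 = 223.08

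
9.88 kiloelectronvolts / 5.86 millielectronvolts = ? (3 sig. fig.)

(9.88 × 10^3) / (5.86 × 10^-3) = 1.686 × 10^6

1690000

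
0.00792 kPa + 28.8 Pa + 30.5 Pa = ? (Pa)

In Pa:
  0.00792 kPa = 0.00792 × 10^3 Pa = 7.92
  28.8 Pa → 28.8
  30.5 Pa → 30.5
Sum: 7.92 + 28.8 + 30.5 = 67.22

67.22 Pa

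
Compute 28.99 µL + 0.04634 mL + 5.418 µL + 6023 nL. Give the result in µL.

86.771 µL

In µL:
  28.99 µL → 28.99
  0.04634 mL = 0.04634 × 10³ µL = 46.34
  5.418 µL → 5.418
  6023 nL = 6023 × 10⁻³ µL = 6.023
Sum: 28.99 + 46.34 + 5.418 + 6.023 = 86.771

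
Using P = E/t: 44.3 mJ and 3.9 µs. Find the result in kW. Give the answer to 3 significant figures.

11.4 kW

(44.3 × 10⁻³) / (3.9 × 10⁻⁶) = 11.359 × 10³ W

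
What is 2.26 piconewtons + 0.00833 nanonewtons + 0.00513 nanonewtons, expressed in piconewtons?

15.72 piconewtons

In piconewtons:
  2.26 piconewtons → 2.26
  0.00833 nanonewtons = 0.00833 × 10³ piconewtons = 8.33
  0.00513 nanonewtons = 0.00513 × 10³ piconewtons = 5.13
Sum: 2.26 + 8.33 + 5.13 = 15.72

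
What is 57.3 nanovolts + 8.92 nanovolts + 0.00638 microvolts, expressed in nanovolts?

In nanovolts:
  57.3 nanovolts → 57.3
  8.92 nanovolts → 8.92
  0.00638 microvolts = 0.00638 × 10^3 nanovolts = 6.38
Sum: 57.3 + 8.92 + 6.38 = 72.6

72.6 nanovolts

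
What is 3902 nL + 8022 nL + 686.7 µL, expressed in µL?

In µL:
  3902 nL = 3902 × 10⁻³ µL = 3.902
  8022 nL = 8022 × 10⁻³ µL = 8.022
  686.7 µL → 686.7
Sum: 3.902 + 8.022 + 686.7 = 698.624

698.624 µL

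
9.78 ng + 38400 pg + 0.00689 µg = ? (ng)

55.07 ng

In ng:
  9.78 ng → 9.78
  38400 pg = 38400 × 10^-3 ng = 38.4
  0.00689 µg = 0.00689 × 10^3 ng = 6.89
Sum: 9.78 + 38.4 + 6.89 = 55.07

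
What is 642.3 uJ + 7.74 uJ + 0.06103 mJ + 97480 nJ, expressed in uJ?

808.55 uJ

In uJ:
  642.3 uJ → 642.3
  7.74 uJ → 7.74
  0.06103 mJ = 0.06103e3 uJ = 61.03
  97480 nJ = 97480e-3 uJ = 97.48
Sum: 642.3 + 7.74 + 61.03 + 97.48 = 808.55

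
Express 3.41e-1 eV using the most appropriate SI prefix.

341 meV

= 341e-3 eV; 1e-3 is milli.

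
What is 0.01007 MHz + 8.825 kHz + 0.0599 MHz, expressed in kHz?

In kHz:
  0.01007 MHz = 0.01007 × 10³ kHz = 10.07
  8.825 kHz → 8.825
  0.0599 MHz = 0.0599 × 10³ kHz = 59.9
Sum: 10.07 + 8.825 + 59.9 = 78.795

78.795 kHz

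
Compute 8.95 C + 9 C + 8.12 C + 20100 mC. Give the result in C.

In C:
  8.95 C → 8.95
  9 C → 9
  8.12 C → 8.12
  20100 mC = 20100 × 10⁻³ C = 20.1
Sum: 8.95 + 9 + 8.12 + 20.1 = 46.17

46.17 C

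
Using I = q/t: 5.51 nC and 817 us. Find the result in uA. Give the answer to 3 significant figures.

6.74 uA

(5.51e-9) / (817e-6) = 0.0067442e-3 A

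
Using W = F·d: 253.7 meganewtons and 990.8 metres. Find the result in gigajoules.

253.7 × 10⁶ × 990.8 = 251365.96 × 10⁶ J

251.36596 gigajoules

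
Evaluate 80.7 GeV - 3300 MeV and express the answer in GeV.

In GeV:
  80.7 GeV → 80.7
  3300 MeV = 3300 × 10^-3 GeV = 3.3
Difference: 80.7 - 3.3 = 77.4

77.4 GeV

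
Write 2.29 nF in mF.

nano = 10⁻⁹, milli = 10⁻³; factor is 10⁻⁶.
2.29 × 10⁻⁶ = 0.00000229

0.00000229 mF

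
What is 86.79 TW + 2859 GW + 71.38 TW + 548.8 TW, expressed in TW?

709.829 TW

In TW:
  86.79 TW → 86.79
  2859 GW = 2859 × 10⁻³ TW = 2.859
  71.38 TW → 71.38
  548.8 TW → 548.8
Sum: 86.79 + 2.859 + 71.38 + 548.8 = 709.829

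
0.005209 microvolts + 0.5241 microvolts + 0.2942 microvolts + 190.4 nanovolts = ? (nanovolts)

In nanovolts:
  0.005209 microvolts = 0.005209e3 nanovolts = 5.209
  0.5241 microvolts = 0.5241e3 nanovolts = 524.1
  0.2942 microvolts = 0.2942e3 nanovolts = 294.2
  190.4 nanovolts → 190.4
Sum: 5.209 + 524.1 + 294.2 + 190.4 = 1013.909

1013.909 nanovolts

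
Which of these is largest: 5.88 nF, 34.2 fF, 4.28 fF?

5.88 nF

5.88 nF = 0.00000000588 F
34.2 fF = 0.0000000000000342 F
4.28 fF = 0.00000000000000428 F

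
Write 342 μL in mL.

micro = 10⁻⁶, milli = 10⁻³; factor is 10⁻³.
342 × 10⁻³ = 0.342

0.342 mL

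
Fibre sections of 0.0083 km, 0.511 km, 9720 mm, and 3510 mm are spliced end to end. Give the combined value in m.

532.53 m

In m:
  0.0083 km = 0.0083 × 10^3 m = 8.3
  0.511 km = 0.511 × 10^3 m = 511
  9720 mm = 9720 × 10^-3 m = 9.72
  3510 mm = 3510 × 10^-3 m = 3.51
Sum: 8.3 + 511 + 9.72 + 3.51 = 532.53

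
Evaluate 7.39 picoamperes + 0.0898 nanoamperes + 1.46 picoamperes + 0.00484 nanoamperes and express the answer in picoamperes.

103.49 picoamperes

In picoamperes:
  7.39 picoamperes → 7.39
  0.0898 nanoamperes = 0.0898 × 10³ picoamperes = 89.8
  1.46 picoamperes → 1.46
  0.00484 nanoamperes = 0.00484 × 10³ picoamperes = 4.84
Sum: 7.39 + 89.8 + 1.46 + 4.84 = 103.49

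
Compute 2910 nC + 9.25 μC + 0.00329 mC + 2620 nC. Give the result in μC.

18.07 μC

In μC:
  2910 nC = 2910 × 10^-3 μC = 2.91
  9.25 μC → 9.25
  0.00329 mC = 0.00329 × 10^3 μC = 3.29
  2620 nC = 2620 × 10^-3 μC = 2.62
Sum: 2.91 + 9.25 + 3.29 + 2.62 = 18.07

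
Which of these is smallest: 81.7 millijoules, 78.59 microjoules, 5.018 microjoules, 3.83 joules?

5.018 microjoules

81.7 millijoules = 0.0817 joules
78.59 microjoules = 0.00007859 joules
5.018 microjoules = 0.000005018 joules
3.83 joules = 3.83 joules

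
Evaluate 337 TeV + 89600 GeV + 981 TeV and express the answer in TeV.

In TeV:
  337 TeV → 337
  89600 GeV = 89600 × 10^-3 TeV = 89.6
  981 TeV → 981
Sum: 337 + 89.6 + 981 = 1407.6

1407.6 TeV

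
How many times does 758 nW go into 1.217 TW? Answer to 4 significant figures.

1606000000000000000

(1.217 × 10^12) / (758 × 10^-9) = 0.0016055 × 10^21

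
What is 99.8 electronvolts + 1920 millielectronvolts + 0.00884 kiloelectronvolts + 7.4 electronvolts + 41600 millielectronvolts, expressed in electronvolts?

159.56 electronvolts

In electronvolts:
  99.8 electronvolts → 99.8
  1920 millielectronvolts = 1920e-3 electronvolts = 1.92
  0.00884 kiloelectronvolts = 0.00884e3 electronvolts = 8.84
  7.4 electronvolts → 7.4
  41600 millielectronvolts = 41600e-3 electronvolts = 41.6
Sum: 99.8 + 1.92 + 8.84 + 7.4 + 41.6 = 159.56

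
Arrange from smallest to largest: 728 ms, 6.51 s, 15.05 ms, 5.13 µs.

5.13 µs < 15.05 ms < 728 ms < 6.51 s

728 ms = 0.728 s
6.51 s = 6.51 s
15.05 ms = 0.01505 s
5.13 µs = 0.00000513 s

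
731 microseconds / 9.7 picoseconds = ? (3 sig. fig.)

(731e-6) / (9.7e-12) = 75.36e6

75400000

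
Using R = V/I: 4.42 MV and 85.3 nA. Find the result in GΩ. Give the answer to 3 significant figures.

51800 GΩ

(4.42 × 10⁶) / (85.3 × 10⁻⁹) = 0.051817 × 10¹⁵ Ω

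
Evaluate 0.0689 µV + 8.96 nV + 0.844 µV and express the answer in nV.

In nV:
  0.0689 µV = 0.0689 × 10³ nV = 68.9
  8.96 nV → 8.96
  0.844 µV = 0.844 × 10³ nV = 844
Sum: 68.9 + 8.96 + 844 = 921.86

921.86 nV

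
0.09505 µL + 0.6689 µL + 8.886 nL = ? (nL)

In nL:
  0.09505 µL = 0.09505 × 10^3 nL = 95.05
  0.6689 µL = 0.6689 × 10^3 nL = 668.9
  8.886 nL → 8.886
Sum: 95.05 + 668.9 + 8.886 = 772.836

772.836 nL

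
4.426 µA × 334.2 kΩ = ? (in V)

1.4791692 V

4.426 × 10⁻⁶ × 334.2 × 10³ = 1479.1692 × 10⁻³ V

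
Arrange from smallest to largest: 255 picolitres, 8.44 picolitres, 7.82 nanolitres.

8.44 picolitres < 255 picolitres < 7.82 nanolitres

255 picolitres = 0.000000000255 litres
8.44 picolitres = 0.00000000000844 litres
7.82 nanolitres = 0.00000000782 litres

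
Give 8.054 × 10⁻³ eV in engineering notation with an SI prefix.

= 8.054 × 10⁻³ eV; 10⁻³ is milli.

8.054 meV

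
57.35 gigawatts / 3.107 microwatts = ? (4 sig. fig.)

(57.35 × 10⁹) / (3.107 × 10⁻⁶) = 18.458 × 10¹⁵

18460000000000000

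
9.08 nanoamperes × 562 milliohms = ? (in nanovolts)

9.08e-9 × 562e-3 = 5102.96e-12 V

5.10296 nanovolts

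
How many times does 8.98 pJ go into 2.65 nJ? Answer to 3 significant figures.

295

(2.65 × 10⁻⁹) / (8.98 × 10⁻¹²) = 0.2951 × 10³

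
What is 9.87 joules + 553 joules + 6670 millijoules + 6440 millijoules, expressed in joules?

In joules:
  9.87 joules → 9.87
  553 joules → 553
  6670 millijoules = 6670 × 10⁻³ joules = 6.67
  6440 millijoules = 6440 × 10⁻³ joules = 6.44
Sum: 9.87 + 553 + 6.67 + 6.44 = 575.98

575.98 joules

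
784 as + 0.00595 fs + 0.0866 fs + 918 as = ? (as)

1794.55 as

In as:
  784 as → 784
  0.00595 fs = 0.00595 × 10^3 as = 5.95
  0.0866 fs = 0.0866 × 10^3 as = 86.6
  918 as → 918
Sum: 784 + 5.95 + 86.6 + 918 = 1794.55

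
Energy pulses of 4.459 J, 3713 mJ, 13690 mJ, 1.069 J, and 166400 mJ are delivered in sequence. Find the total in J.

In J:
  4.459 J → 4.459
  3713 mJ = 3713e-3 J = 3.713
  13690 mJ = 13690e-3 J = 13.69
  1.069 J → 1.069
  166400 mJ = 166400e-3 J = 166.4
Sum: 4.459 + 3.713 + 13.69 + 1.069 + 166.4 = 189.331

189.331 J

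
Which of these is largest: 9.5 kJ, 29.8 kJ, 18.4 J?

9.5 kJ = 9500 J
29.8 kJ = 29800 J
18.4 J = 18.4 J

29.8 kJ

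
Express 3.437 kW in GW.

0.000003437 GW

kilo = 1e3, giga = 1e9; factor is 1e-6.
3.437 × 1e-6 = 0.000003437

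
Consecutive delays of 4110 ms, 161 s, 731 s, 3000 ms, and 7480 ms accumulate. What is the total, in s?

906.59 s

In s:
  4110 ms = 4110 × 10^-3 s = 4.11
  161 s → 161
  731 s → 731
  3000 ms = 3000 × 10^-3 s = 3
  7480 ms = 7480 × 10^-3 s = 7.48
Sum: 4.11 + 161 + 731 + 3 + 7.48 = 906.59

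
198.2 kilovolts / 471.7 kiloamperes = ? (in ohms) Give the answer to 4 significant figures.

0.4202 ohms

(198.2 × 10³) / (471.7 × 10³) = 0.420182 Ω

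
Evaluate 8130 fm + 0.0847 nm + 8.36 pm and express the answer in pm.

101.19 pm

In pm:
  8130 fm = 8130 × 10⁻³ pm = 8.13
  0.0847 nm = 0.0847 × 10³ pm = 84.7
  8.36 pm → 8.36
Sum: 8.13 + 84.7 + 8.36 = 101.19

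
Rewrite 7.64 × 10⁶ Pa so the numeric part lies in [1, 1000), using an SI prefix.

= 7.64 × 10⁶ Pa; 10⁶ is mega.

7.64 MPa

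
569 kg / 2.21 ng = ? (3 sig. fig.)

(569e3) / (2.21e-9) = 257.5e12

257000000000000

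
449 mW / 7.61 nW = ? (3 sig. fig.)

59000000

(449e-3) / (7.61e-9) = 59e6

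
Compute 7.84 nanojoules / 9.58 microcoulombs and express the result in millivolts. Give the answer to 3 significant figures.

(7.84e-9) / (9.58e-6) = 0.81837e-3 V

0.818 millivolts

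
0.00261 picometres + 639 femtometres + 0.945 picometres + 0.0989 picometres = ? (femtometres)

In femtometres:
  0.00261 picometres = 0.00261 × 10^3 femtometres = 2.61
  639 femtometres → 639
  0.945 picometres = 0.945 × 10^3 femtometres = 945
  0.0989 picometres = 0.0989 × 10^3 femtometres = 98.9
Sum: 2.61 + 639 + 945 + 98.9 = 1685.51

1685.51 femtometres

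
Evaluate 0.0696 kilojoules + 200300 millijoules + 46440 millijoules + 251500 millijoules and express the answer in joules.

567.84 joules

In joules:
  0.0696 kilojoules = 0.0696e3 joules = 69.6
  200300 millijoules = 200300e-3 joules = 200.3
  46440 millijoules = 46440e-3 joules = 46.44
  251500 millijoules = 251500e-3 joules = 251.5
Sum: 69.6 + 200.3 + 46.44 + 251.5 = 567.84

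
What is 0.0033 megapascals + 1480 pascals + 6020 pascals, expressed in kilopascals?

In kilopascals:
  0.0033 megapascals = 0.0033 × 10³ kilopascals = 3.3
  1480 pascals = 1480 × 10⁻³ kilopascals = 1.48
  6020 pascals = 6020 × 10⁻³ kilopascals = 6.02
Sum: 3.3 + 1.48 + 6.02 = 10.8

10.8 kilopascals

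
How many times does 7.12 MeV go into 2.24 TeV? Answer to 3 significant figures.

315000

(2.24 × 10¹²) / (7.12 × 10⁶) = 0.3146 × 10⁶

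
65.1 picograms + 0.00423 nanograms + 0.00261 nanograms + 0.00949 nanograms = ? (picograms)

81.43 picograms

In picograms:
  65.1 picograms → 65.1
  0.00423 nanograms = 0.00423 × 10^3 picograms = 4.23
  0.00261 nanograms = 0.00261 × 10^3 picograms = 2.61
  0.00949 nanograms = 0.00949 × 10^3 picograms = 9.49
Sum: 65.1 + 4.23 + 2.61 + 9.49 = 81.43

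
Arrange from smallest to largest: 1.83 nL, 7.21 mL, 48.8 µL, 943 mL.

1.83 nL < 48.8 µL < 7.21 mL < 943 mL

1.83 nL = 0.00000000183 L
7.21 mL = 0.00721 L
48.8 µL = 0.0000488 L
943 mL = 0.943 L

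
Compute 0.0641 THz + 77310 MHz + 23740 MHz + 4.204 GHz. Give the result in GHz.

169.354 GHz

In GHz:
  0.0641 THz = 0.0641 × 10^3 GHz = 64.1
  77310 MHz = 77310 × 10^-3 GHz = 77.31
  23740 MHz = 23740 × 10^-3 GHz = 23.74
  4.204 GHz → 4.204
Sum: 64.1 + 77.31 + 23.74 + 4.204 = 169.354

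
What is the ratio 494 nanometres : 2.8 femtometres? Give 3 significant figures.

176000000

(494 × 10⁻⁹) / (2.8 × 10⁻¹⁵) = 176.4 × 10⁶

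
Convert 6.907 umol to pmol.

micro = 1e-6, pico = 1e-12; factor is 1e6.
6.907 × 1e6 = 6907000

6907000 pmol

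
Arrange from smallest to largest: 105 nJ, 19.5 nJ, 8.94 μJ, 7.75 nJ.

105 nJ = 0.000000105 J
19.5 nJ = 0.0000000195 J
8.94 μJ = 0.00000894 J
7.75 nJ = 0.00000000775 J

7.75 nJ < 19.5 nJ < 105 nJ < 8.94 μJ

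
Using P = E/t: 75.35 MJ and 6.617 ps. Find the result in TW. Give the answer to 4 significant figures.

(75.35 × 10⁶) / (6.617 × 10⁻¹²) = 11.3873 × 10¹⁸ W

11390000 TW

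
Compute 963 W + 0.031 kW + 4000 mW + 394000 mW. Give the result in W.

1392 W

In W:
  963 W → 963
  0.031 kW = 0.031 × 10^3 W = 31
  4000 mW = 4000 × 10^-3 W = 4
  394000 mW = 394000 × 10^-3 W = 394
Sum: 963 + 31 + 4 + 394 = 1392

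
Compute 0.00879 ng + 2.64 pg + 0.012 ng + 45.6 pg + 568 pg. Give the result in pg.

In pg:
  0.00879 ng = 0.00879 × 10³ pg = 8.79
  2.64 pg → 2.64
  0.012 ng = 0.012 × 10³ pg = 12
  45.6 pg → 45.6
  568 pg → 568
Sum: 8.79 + 2.64 + 12 + 45.6 + 568 = 637.03

637.03 pg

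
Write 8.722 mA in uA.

milli = 10⁻³, micro = 10⁻⁶; factor is 10³.
8.722 × 10³ = 8722

8722 uA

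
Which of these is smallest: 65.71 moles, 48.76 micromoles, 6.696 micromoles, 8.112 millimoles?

6.696 micromoles

65.71 moles = 65.71 moles
48.76 micromoles = 0.00004876 moles
6.696 micromoles = 0.000006696 moles
8.112 millimoles = 0.008112 moles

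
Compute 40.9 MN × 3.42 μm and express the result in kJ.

40.9e6 × 3.42e-6 = 139.878 J

0.139878 kJ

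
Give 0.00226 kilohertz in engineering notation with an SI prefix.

= 2.26 hertz; mantissa already in [1, 1000).

2.26 hertz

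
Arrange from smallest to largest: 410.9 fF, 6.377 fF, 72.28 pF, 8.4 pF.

6.377 fF < 410.9 fF < 8.4 pF < 72.28 pF

410.9 fF = 0.0000000000004109 F
6.377 fF = 0.000000000000006377 F
72.28 pF = 0.00000000007228 F
8.4 pF = 0.0000000000084 F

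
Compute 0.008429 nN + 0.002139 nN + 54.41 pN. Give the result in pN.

In pN:
  0.008429 nN = 0.008429 × 10^3 pN = 8.429
  0.002139 nN = 0.002139 × 10^3 pN = 2.139
  54.41 pN → 54.41
Sum: 8.429 + 2.139 + 54.41 = 64.978

64.978 pN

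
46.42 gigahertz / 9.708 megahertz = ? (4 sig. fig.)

4782

(46.42 × 10^9) / (9.708 × 10^6) = 4.7816 × 10^3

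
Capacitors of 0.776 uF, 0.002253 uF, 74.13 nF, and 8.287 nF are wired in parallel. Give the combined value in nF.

In nF:
  0.776 uF = 0.776 × 10^3 nF = 776
  0.002253 uF = 0.002253 × 10^3 nF = 2.253
  74.13 nF → 74.13
  8.287 nF → 8.287
Sum: 776 + 2.253 + 74.13 + 8.287 = 860.67

860.67 nF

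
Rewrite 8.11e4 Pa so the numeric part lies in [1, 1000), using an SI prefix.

81.1 kPa

= 81.1e3 Pa; 1e3 is kilo.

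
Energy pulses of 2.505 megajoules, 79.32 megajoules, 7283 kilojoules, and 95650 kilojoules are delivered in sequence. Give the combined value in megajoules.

In megajoules:
  2.505 megajoules → 2.505
  79.32 megajoules → 79.32
  7283 kilojoules = 7283 × 10⁻³ megajoules = 7.283
  95650 kilojoules = 95650 × 10⁻³ megajoules = 95.65
Sum: 2.505 + 79.32 + 7.283 + 95.65 = 184.758

184.758 megajoules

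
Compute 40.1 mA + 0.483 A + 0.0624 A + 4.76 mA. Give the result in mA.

590.26 mA

In mA:
  40.1 mA → 40.1
  0.483 A = 0.483 × 10^3 mA = 483
  0.0624 A = 0.0624 × 10^3 mA = 62.4
  4.76 mA → 4.76
Sum: 40.1 + 483 + 62.4 + 4.76 = 590.26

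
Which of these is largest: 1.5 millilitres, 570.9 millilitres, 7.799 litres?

7.799 litres

1.5 millilitres = 0.0015 litres
570.9 millilitres = 0.5709 litres
7.799 litres = 7.799 litres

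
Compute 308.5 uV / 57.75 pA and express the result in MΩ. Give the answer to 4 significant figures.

(308.5e-6) / (57.75e-12) = 5.34199e6 Ω

5.342 MΩ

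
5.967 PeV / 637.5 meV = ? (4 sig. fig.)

9360000000000000

(5.967 × 10^15) / (637.5 × 10^-3) = 0.00936 × 10^18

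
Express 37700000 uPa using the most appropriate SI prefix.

37.7 Pa

= 37.7 Pa; mantissa already in [1, 1000).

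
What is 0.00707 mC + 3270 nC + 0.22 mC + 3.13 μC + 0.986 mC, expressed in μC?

1219.47 μC

In μC:
  0.00707 mC = 0.00707 × 10³ μC = 7.07
  3270 nC = 3270 × 10⁻³ μC = 3.27
  0.22 mC = 0.22 × 10³ μC = 220
  3.13 μC → 3.13
  0.986 mC = 0.986 × 10³ μC = 986
Sum: 7.07 + 3.27 + 220 + 3.13 + 986 = 1219.47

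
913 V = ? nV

913000000000 nV

(no prefix) = 10^0, nano = 10^-9; factor is 10^9.
913 × 10^9 = 913000000000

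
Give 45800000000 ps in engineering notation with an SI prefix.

45.8 ms

= 45.8e-3 s; 1e-3 is milli.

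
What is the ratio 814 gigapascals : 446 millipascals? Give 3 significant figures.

1830000000000

(814 × 10⁹) / (446 × 10⁻³) = 1.825 × 10¹²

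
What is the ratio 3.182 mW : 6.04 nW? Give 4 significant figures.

(3.182e-3) / (6.04e-9) = 0.52682e6

526800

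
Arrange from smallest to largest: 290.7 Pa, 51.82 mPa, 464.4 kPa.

51.82 mPa < 290.7 Pa < 464.4 kPa

290.7 Pa = 290.7 Pa
51.82 mPa = 0.05182 Pa
464.4 kPa = 464400 Pa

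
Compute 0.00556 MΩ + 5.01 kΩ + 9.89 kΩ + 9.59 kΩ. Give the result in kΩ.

30.05 kΩ

In kΩ:
  0.00556 MΩ = 0.00556e3 kΩ = 5.56
  5.01 kΩ → 5.01
  9.89 kΩ → 9.89
  9.59 kΩ → 9.59
Sum: 5.56 + 5.01 + 9.89 + 9.59 = 30.05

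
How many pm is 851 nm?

nano = 10⁻⁹, pico = 10⁻¹²; factor is 10³.
851 × 10³ = 851000

851000 pm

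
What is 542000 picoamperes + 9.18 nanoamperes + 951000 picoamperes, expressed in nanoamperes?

In nanoamperes:
  542000 picoamperes = 542000 × 10^-3 nanoamperes = 542
  9.18 nanoamperes → 9.18
  951000 picoamperes = 951000 × 10^-3 nanoamperes = 951
Sum: 542 + 9.18 + 951 = 1502.18

1502.18 nanoamperes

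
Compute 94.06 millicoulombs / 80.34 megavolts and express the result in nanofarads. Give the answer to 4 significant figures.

(94.06e-3) / (80.34e6) = 1.17077e-9 F

1.171 nanofarads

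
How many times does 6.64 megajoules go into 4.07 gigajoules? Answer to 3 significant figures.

613

(4.07 × 10^9) / (6.64 × 10^6) = 0.613 × 10^3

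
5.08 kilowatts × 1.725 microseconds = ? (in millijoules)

8.763 millijoules

5.08e3 × 1.725e-6 = 8.763e-3 J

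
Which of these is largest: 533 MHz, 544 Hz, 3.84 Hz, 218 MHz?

533 MHz = 533000000 Hz
544 Hz = 544 Hz
3.84 Hz = 3.84 Hz
218 MHz = 218000000 Hz

533 MHz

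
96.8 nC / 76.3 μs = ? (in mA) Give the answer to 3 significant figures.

1.27 mA

(96.8e-9) / (76.3e-6) = 1.2687e-3 A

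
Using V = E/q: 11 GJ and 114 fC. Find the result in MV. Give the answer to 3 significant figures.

(11 × 10⁹) / (114 × 10⁻¹⁵) = 0.096491 × 10²⁴ V

96500000000000000 MV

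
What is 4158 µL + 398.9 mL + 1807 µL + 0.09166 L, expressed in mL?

In mL:
  4158 µL = 4158 × 10^-3 mL = 4.158
  398.9 mL → 398.9
  1807 µL = 1807 × 10^-3 mL = 1.807
  0.09166 L = 0.09166 × 10^3 mL = 91.66
Sum: 4.158 + 398.9 + 1.807 + 91.66 = 496.525

496.525 mL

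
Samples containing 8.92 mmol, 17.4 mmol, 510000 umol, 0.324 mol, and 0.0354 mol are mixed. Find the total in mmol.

In mmol:
  8.92 mmol → 8.92
  17.4 mmol → 17.4
  510000 umol = 510000e-3 mmol = 510
  0.324 mol = 0.324e3 mmol = 324
  0.0354 mol = 0.0354e3 mmol = 35.4
Sum: 8.92 + 17.4 + 510 + 324 + 35.4 = 895.72

895.72 mmol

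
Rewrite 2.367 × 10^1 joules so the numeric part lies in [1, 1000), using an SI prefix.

= 23.67 joules; mantissa already in [1, 1000).

23.67 joules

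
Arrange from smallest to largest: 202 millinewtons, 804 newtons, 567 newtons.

202 millinewtons < 567 newtons < 804 newtons

202 millinewtons = 0.202 newtons
804 newtons = 804 newtons
567 newtons = 567 newtons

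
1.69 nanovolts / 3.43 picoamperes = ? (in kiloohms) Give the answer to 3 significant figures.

(1.69 × 10^-9) / (3.43 × 10^-12) = 0.49271 × 10^3 Ω

0.493 kiloohms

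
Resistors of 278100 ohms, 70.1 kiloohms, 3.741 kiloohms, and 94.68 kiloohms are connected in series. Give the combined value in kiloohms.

In kiloohms:
  278100 ohms = 278100e-3 kiloohms = 278.1
  70.1 kiloohms → 70.1
  3.741 kiloohms → 3.741
  94.68 kiloohms → 94.68
Sum: 278.1 + 70.1 + 3.741 + 94.68 = 446.621

446.621 kiloohms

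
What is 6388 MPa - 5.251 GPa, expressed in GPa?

1.137 GPa

In GPa:
  6388 MPa = 6388 × 10⁻³ GPa = 6.388
  5.251 GPa → 5.251
Difference: 6.388 - 5.251 = 1.137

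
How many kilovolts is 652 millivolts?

milli = 10^-3, kilo = 10^3; factor is 10^-6.
652 × 10^-6 = 0.000652

0.000652 kilovolts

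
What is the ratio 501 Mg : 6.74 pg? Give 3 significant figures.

74300000000000000000

(501 × 10^6) / (6.74 × 10^-12) = 74.33 × 10^18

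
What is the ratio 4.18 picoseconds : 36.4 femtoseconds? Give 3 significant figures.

115

(4.18 × 10⁻¹²) / (36.4 × 10⁻¹⁵) = 0.1148 × 10³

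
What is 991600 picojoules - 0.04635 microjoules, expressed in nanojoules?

In nanojoules:
  991600 picojoules = 991600 × 10^-3 nanojoules = 991.6
  0.04635 microjoules = 0.04635 × 10^3 nanojoules = 46.35
Difference: 991.6 - 46.35 = 945.25

945.25 nanojoules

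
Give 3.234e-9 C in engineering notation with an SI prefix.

= 3.234e-9 C; 1e-9 is nano.

3.234 nC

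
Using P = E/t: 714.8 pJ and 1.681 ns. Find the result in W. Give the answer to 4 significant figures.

0.4252 W

(714.8 × 10⁻¹²) / (1.681 × 10⁻⁹) = 425.223 × 10⁻³ W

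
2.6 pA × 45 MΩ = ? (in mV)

2.6 × 10⁻¹² × 45 × 10⁶ = 117 × 10⁻⁶ V

0.117 mV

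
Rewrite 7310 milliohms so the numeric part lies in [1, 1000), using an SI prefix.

7.31 ohms

= 7.31 ohms; mantissa already in [1, 1000).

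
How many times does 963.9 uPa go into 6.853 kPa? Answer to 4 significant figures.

(6.853 × 10³) / (963.9 × 10⁻⁶) = 0.0071097 × 10⁹

7110000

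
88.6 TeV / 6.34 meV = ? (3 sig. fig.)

(88.6e12) / (6.34e-3) = 13.97e15

14000000000000000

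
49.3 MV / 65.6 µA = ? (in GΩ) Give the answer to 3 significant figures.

752 GΩ

(49.3e6) / (65.6e-6) = 0.75152e12 Ω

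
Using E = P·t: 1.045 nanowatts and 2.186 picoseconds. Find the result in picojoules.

0.00000000228437 picojoules

1.045 × 10⁻⁹ × 2.186 × 10⁻¹² = 2.28437 × 10⁻²¹ J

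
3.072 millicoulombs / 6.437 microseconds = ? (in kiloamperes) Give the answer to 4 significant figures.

0.4772 kiloamperes

(3.072 × 10^-3) / (6.437 × 10^-6) = 0.477241 × 10^3 A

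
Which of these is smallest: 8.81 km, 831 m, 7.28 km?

831 m

8.81 km = 8810 m
831 m = 831 m
7.28 km = 7280 m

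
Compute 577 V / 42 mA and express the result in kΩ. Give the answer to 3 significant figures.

13.7 kΩ

(577) / (42 × 10^-3) = 13.738 × 10^3 Ω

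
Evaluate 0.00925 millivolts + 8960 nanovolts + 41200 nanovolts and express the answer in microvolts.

In microvolts:
  0.00925 millivolts = 0.00925e3 microvolts = 9.25
  8960 nanovolts = 8960e-3 microvolts = 8.96
  41200 nanovolts = 41200e-3 microvolts = 41.2
Sum: 9.25 + 8.96 + 41.2 = 59.41

59.41 microvolts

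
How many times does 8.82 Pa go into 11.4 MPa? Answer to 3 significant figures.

1290000

(11.4 × 10^6) / (8.82) = 1.293 × 10^6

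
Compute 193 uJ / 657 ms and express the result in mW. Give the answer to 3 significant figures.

(193 × 10^-6) / (657 × 10^-3) = 0.29376 × 10^-3 W

0.294 mW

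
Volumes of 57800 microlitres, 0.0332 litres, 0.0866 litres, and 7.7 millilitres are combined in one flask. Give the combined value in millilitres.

In millilitres:
  57800 microlitres = 57800 × 10^-3 millilitres = 57.8
  0.0332 litres = 0.0332 × 10^3 millilitres = 33.2
  0.0866 litres = 0.0866 × 10^3 millilitres = 86.6
  7.7 millilitres → 7.7
Sum: 57.8 + 33.2 + 86.6 + 7.7 = 185.3

185.3 millilitres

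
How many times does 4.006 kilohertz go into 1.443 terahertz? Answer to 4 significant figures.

360200000

(1.443 × 10^12) / (4.006 × 10^3) = 0.36021 × 10^9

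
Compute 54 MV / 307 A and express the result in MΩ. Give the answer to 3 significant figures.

0.176 MΩ

(54 × 10^6) / (307) = 0.1759 × 10^6 Ω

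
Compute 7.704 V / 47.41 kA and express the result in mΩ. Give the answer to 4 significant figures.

0.1625 mΩ

(7.704) / (47.41 × 10³) = 0.162497 × 10⁻³ Ω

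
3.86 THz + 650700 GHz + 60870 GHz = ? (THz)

In THz:
  3.86 THz → 3.86
  650700 GHz = 650700 × 10⁻³ THz = 650.7
  60870 GHz = 60870 × 10⁻³ THz = 60.87
Sum: 3.86 + 650.7 + 60.87 = 715.43

715.43 THz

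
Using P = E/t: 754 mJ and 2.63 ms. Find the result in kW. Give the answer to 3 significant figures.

0.287 kW

(754e-3) / (2.63e-3) = 286.69 W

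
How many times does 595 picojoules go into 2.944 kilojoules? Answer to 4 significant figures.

4948000000000

(2.944 × 10^3) / (595 × 10^-12) = 0.0049479 × 10^15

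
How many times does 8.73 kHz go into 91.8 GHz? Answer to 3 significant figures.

10500000

(91.8 × 10^9) / (8.73 × 10^3) = 10.52 × 10^6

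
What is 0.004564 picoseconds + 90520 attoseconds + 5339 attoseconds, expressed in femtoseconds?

In femtoseconds:
  0.004564 picoseconds = 0.004564 × 10³ femtoseconds = 4.564
  90520 attoseconds = 90520 × 10⁻³ femtoseconds = 90.52
  5339 attoseconds = 5339 × 10⁻³ femtoseconds = 5.339
Sum: 4.564 + 90.52 + 5.339 = 100.423

100.423 femtoseconds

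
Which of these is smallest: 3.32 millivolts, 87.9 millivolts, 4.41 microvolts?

4.41 microvolts

3.32 millivolts = 0.00332 volts
87.9 millivolts = 0.0879 volts
4.41 microvolts = 0.00000441 volts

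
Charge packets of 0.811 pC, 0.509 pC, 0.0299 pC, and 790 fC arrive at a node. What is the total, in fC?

In fC:
  0.811 pC = 0.811e3 fC = 811
  0.509 pC = 0.509e3 fC = 509
  0.0299 pC = 0.0299e3 fC = 29.9
  790 fC → 790
Sum: 811 + 509 + 29.9 + 790 = 2139.9

2139.9 fC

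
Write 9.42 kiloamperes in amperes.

9420 amperes

kilo = 10³, (no prefix) = 10⁰; factor is 10³.
9.42 × 10³ = 9420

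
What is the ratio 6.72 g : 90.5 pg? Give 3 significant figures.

74300000000

(6.72) / (90.5 × 10^-12) = 0.07425 × 10^12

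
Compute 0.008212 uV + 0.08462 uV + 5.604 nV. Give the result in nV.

In nV:
  0.008212 uV = 0.008212e3 nV = 8.212
  0.08462 uV = 0.08462e3 nV = 84.62
  5.604 nV → 5.604
Sum: 8.212 + 84.62 + 5.604 = 98.436

98.436 nV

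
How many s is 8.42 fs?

0.00000000000000842 s

femto = 10^-15, (no prefix) = 10^0; factor is 10^-15.
8.42 × 10^-15 = 0.00000000000000842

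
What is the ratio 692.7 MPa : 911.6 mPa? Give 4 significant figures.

(692.7 × 10^6) / (911.6 × 10^-3) = 0.75987 × 10^9

759900000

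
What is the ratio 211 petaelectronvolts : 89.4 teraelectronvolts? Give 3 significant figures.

(211e15) / (89.4e12) = 2.36e3

2360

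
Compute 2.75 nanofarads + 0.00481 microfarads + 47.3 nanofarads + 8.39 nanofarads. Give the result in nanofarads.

In nanofarads:
  2.75 nanofarads → 2.75
  0.00481 microfarads = 0.00481 × 10^3 nanofarads = 4.81
  47.3 nanofarads → 47.3
  8.39 nanofarads → 8.39
Sum: 2.75 + 4.81 + 47.3 + 8.39 = 63.25

63.25 nanofarads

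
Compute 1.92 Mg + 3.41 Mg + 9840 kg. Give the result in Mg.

In Mg:
  1.92 Mg → 1.92
  3.41 Mg → 3.41
  9840 kg = 9840 × 10^-3 Mg = 9.84
Sum: 1.92 + 3.41 + 9.84 = 15.17

15.17 Mg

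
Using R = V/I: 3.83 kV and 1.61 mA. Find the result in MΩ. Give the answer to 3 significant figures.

(3.83e3) / (1.61e-3) = 2.3789e6 Ω

2.38 MΩ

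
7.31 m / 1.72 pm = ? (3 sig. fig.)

4250000000000

(7.31) / (1.72 × 10⁻¹²) = 4.25 × 10¹²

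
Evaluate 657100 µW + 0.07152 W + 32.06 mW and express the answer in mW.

760.68 mW

In mW:
  657100 µW = 657100 × 10⁻³ mW = 657.1
  0.07152 W = 0.07152 × 10³ mW = 71.52
  32.06 mW → 32.06
Sum: 657.1 + 71.52 + 32.06 = 760.68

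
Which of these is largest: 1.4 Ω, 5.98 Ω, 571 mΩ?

1.4 Ω = 1.4 Ω
5.98 Ω = 5.98 Ω
571 mΩ = 0.571 Ω

5.98 Ω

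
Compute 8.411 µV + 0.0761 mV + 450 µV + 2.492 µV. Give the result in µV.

537.003 µV

In µV:
  8.411 µV → 8.411
  0.0761 mV = 0.0761 × 10³ µV = 76.1
  450 µV → 450
  2.492 µV → 2.492
Sum: 8.411 + 76.1 + 450 + 2.492 = 537.003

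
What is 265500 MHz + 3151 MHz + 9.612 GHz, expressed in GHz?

In GHz:
  265500 MHz = 265500 × 10^-3 GHz = 265.5
  3151 MHz = 3151 × 10^-3 GHz = 3.151
  9.612 GHz → 9.612
Sum: 265.5 + 3.151 + 9.612 = 278.263

278.263 GHz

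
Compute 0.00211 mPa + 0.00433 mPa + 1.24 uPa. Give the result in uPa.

In uPa:
  0.00211 mPa = 0.00211 × 10³ uPa = 2.11
  0.00433 mPa = 0.00433 × 10³ uPa = 4.33
  1.24 uPa → 1.24
Sum: 2.11 + 4.33 + 1.24 = 7.68

7.68 uPa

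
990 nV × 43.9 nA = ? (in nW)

0.000043461 nW

990 × 10⁻⁹ × 43.9 × 10⁻⁹ = 43461 × 10⁻¹⁸ W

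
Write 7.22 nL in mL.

0.00000722 mL

nano = 1e-9, milli = 1e-3; factor is 1e-6.
7.22 × 1e-6 = 0.00000722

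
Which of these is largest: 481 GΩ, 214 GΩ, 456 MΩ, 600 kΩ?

481 GΩ

481 GΩ = 481000000000 Ω
214 GΩ = 214000000000 Ω
456 MΩ = 456000000 Ω
600 kΩ = 600000 Ω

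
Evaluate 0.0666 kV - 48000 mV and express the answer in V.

In V:
  0.0666 kV = 0.0666 × 10³ V = 66.6
  48000 mV = 48000 × 10⁻³ V = 48
Difference: 66.6 - 48 = 18.6

18.6 V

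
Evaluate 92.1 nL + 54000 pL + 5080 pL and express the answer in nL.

In nL:
  92.1 nL → 92.1
  54000 pL = 54000e-3 nL = 54
  5080 pL = 5080e-3 nL = 5.08
Sum: 92.1 + 54 + 5.08 = 151.18

151.18 nL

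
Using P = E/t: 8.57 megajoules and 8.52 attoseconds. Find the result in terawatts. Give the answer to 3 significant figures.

(8.57 × 10⁶) / (8.52 × 10⁻¹⁸) = 1.0059 × 10²⁴ W

1010000000000 terawatts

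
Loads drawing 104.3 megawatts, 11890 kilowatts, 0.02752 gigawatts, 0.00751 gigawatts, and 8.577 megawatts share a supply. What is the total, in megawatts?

159.797 megawatts

In megawatts:
  104.3 megawatts → 104.3
  11890 kilowatts = 11890e-3 megawatts = 11.89
  0.02752 gigawatts = 0.02752e3 megawatts = 27.52
  0.00751 gigawatts = 0.00751e3 megawatts = 7.51
  8.577 megawatts → 8.577
Sum: 104.3 + 11.89 + 27.52 + 7.51 + 8.577 = 159.797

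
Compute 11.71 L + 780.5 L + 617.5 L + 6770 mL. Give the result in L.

In L:
  11.71 L → 11.71
  780.5 L → 780.5
  617.5 L → 617.5
  6770 mL = 6770 × 10⁻³ L = 6.77
Sum: 11.71 + 780.5 + 617.5 + 6.77 = 1416.48

1416.48 L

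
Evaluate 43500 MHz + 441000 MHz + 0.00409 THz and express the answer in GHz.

488.59 GHz

In GHz:
  43500 MHz = 43500e-3 GHz = 43.5
  441000 MHz = 441000e-3 GHz = 441
  0.00409 THz = 0.00409e3 GHz = 4.09
Sum: 43.5 + 441 + 4.09 = 488.59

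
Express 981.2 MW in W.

mega = 1e6, (no prefix) = 1e0; factor is 1e6.
981.2 × 1e6 = 981200000

981200000 W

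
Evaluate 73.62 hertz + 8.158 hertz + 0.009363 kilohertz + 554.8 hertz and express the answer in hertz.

In hertz:
  73.62 hertz → 73.62
  8.158 hertz → 8.158
  0.009363 kilohertz = 0.009363e3 hertz = 9.363
  554.8 hertz → 554.8
Sum: 73.62 + 8.158 + 9.363 + 554.8 = 645.941

645.941 hertz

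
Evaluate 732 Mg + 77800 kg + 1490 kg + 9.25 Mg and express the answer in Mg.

In Mg:
  732 Mg → 732
  77800 kg = 77800e-3 Mg = 77.8
  1490 kg = 1490e-3 Mg = 1.49
  9.25 Mg → 9.25
Sum: 732 + 77.8 + 1.49 + 9.25 = 820.54

820.54 Mg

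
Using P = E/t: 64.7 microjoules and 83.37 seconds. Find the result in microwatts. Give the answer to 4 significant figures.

(64.7 × 10⁻⁶) / (83.37) = 0.776059 × 10⁻⁶ W

0.7761 microwatts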